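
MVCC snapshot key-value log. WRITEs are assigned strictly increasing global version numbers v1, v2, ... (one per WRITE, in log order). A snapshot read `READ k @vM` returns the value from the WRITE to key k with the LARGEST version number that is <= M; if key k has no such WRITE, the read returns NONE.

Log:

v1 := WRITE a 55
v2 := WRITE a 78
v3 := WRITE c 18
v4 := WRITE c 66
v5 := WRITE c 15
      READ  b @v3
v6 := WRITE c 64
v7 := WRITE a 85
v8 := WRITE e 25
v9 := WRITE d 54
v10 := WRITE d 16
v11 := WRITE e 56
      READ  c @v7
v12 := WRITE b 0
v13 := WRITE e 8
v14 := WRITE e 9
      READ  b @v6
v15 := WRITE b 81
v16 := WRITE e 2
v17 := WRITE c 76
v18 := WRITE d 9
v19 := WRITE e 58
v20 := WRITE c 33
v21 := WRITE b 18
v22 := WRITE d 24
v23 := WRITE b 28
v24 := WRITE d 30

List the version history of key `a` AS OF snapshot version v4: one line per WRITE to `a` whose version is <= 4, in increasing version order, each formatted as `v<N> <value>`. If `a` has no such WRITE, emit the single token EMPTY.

Answer: v1 55
v2 78

Derivation:
Scan writes for key=a with version <= 4:
  v1 WRITE a 55 -> keep
  v2 WRITE a 78 -> keep
  v3 WRITE c 18 -> skip
  v4 WRITE c 66 -> skip
  v5 WRITE c 15 -> skip
  v6 WRITE c 64 -> skip
  v7 WRITE a 85 -> drop (> snap)
  v8 WRITE e 25 -> skip
  v9 WRITE d 54 -> skip
  v10 WRITE d 16 -> skip
  v11 WRITE e 56 -> skip
  v12 WRITE b 0 -> skip
  v13 WRITE e 8 -> skip
  v14 WRITE e 9 -> skip
  v15 WRITE b 81 -> skip
  v16 WRITE e 2 -> skip
  v17 WRITE c 76 -> skip
  v18 WRITE d 9 -> skip
  v19 WRITE e 58 -> skip
  v20 WRITE c 33 -> skip
  v21 WRITE b 18 -> skip
  v22 WRITE d 24 -> skip
  v23 WRITE b 28 -> skip
  v24 WRITE d 30 -> skip
Collected: [(1, 55), (2, 78)]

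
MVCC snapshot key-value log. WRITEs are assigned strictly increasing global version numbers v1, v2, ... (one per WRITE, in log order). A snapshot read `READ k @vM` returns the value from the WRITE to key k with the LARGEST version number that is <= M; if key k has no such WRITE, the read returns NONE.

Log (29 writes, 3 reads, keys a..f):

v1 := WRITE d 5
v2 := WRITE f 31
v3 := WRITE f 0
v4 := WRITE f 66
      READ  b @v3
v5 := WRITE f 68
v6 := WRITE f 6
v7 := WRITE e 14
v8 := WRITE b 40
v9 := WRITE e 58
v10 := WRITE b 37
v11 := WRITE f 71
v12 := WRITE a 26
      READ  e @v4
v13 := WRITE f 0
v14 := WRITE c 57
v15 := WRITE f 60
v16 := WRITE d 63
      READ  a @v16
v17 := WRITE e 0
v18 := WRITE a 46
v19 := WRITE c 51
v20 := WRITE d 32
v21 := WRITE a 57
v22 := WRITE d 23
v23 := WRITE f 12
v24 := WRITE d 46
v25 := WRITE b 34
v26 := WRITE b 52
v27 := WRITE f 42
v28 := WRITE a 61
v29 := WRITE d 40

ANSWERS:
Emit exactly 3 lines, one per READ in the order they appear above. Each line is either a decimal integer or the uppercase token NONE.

Answer: NONE
NONE
26

Derivation:
v1: WRITE d=5  (d history now [(1, 5)])
v2: WRITE f=31  (f history now [(2, 31)])
v3: WRITE f=0  (f history now [(2, 31), (3, 0)])
v4: WRITE f=66  (f history now [(2, 31), (3, 0), (4, 66)])
READ b @v3: history=[] -> no version <= 3 -> NONE
v5: WRITE f=68  (f history now [(2, 31), (3, 0), (4, 66), (5, 68)])
v6: WRITE f=6  (f history now [(2, 31), (3, 0), (4, 66), (5, 68), (6, 6)])
v7: WRITE e=14  (e history now [(7, 14)])
v8: WRITE b=40  (b history now [(8, 40)])
v9: WRITE e=58  (e history now [(7, 14), (9, 58)])
v10: WRITE b=37  (b history now [(8, 40), (10, 37)])
v11: WRITE f=71  (f history now [(2, 31), (3, 0), (4, 66), (5, 68), (6, 6), (11, 71)])
v12: WRITE a=26  (a history now [(12, 26)])
READ e @v4: history=[(7, 14), (9, 58)] -> no version <= 4 -> NONE
v13: WRITE f=0  (f history now [(2, 31), (3, 0), (4, 66), (5, 68), (6, 6), (11, 71), (13, 0)])
v14: WRITE c=57  (c history now [(14, 57)])
v15: WRITE f=60  (f history now [(2, 31), (3, 0), (4, 66), (5, 68), (6, 6), (11, 71), (13, 0), (15, 60)])
v16: WRITE d=63  (d history now [(1, 5), (16, 63)])
READ a @v16: history=[(12, 26)] -> pick v12 -> 26
v17: WRITE e=0  (e history now [(7, 14), (9, 58), (17, 0)])
v18: WRITE a=46  (a history now [(12, 26), (18, 46)])
v19: WRITE c=51  (c history now [(14, 57), (19, 51)])
v20: WRITE d=32  (d history now [(1, 5), (16, 63), (20, 32)])
v21: WRITE a=57  (a history now [(12, 26), (18, 46), (21, 57)])
v22: WRITE d=23  (d history now [(1, 5), (16, 63), (20, 32), (22, 23)])
v23: WRITE f=12  (f history now [(2, 31), (3, 0), (4, 66), (5, 68), (6, 6), (11, 71), (13, 0), (15, 60), (23, 12)])
v24: WRITE d=46  (d history now [(1, 5), (16, 63), (20, 32), (22, 23), (24, 46)])
v25: WRITE b=34  (b history now [(8, 40), (10, 37), (25, 34)])
v26: WRITE b=52  (b history now [(8, 40), (10, 37), (25, 34), (26, 52)])
v27: WRITE f=42  (f history now [(2, 31), (3, 0), (4, 66), (5, 68), (6, 6), (11, 71), (13, 0), (15, 60), (23, 12), (27, 42)])
v28: WRITE a=61  (a history now [(12, 26), (18, 46), (21, 57), (28, 61)])
v29: WRITE d=40  (d history now [(1, 5), (16, 63), (20, 32), (22, 23), (24, 46), (29, 40)])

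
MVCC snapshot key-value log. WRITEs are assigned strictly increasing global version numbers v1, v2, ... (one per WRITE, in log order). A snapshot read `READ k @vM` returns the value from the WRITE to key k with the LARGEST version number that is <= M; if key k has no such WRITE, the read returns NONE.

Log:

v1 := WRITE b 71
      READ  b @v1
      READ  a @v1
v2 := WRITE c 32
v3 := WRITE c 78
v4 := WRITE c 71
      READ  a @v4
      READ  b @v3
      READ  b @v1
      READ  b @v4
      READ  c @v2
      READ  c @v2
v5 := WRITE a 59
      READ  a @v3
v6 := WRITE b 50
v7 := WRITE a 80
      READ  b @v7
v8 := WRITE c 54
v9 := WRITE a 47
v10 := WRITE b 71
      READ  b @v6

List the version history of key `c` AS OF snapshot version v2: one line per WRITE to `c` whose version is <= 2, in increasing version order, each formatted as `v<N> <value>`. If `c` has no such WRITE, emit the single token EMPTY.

Scan writes for key=c with version <= 2:
  v1 WRITE b 71 -> skip
  v2 WRITE c 32 -> keep
  v3 WRITE c 78 -> drop (> snap)
  v4 WRITE c 71 -> drop (> snap)
  v5 WRITE a 59 -> skip
  v6 WRITE b 50 -> skip
  v7 WRITE a 80 -> skip
  v8 WRITE c 54 -> drop (> snap)
  v9 WRITE a 47 -> skip
  v10 WRITE b 71 -> skip
Collected: [(2, 32)]

Answer: v2 32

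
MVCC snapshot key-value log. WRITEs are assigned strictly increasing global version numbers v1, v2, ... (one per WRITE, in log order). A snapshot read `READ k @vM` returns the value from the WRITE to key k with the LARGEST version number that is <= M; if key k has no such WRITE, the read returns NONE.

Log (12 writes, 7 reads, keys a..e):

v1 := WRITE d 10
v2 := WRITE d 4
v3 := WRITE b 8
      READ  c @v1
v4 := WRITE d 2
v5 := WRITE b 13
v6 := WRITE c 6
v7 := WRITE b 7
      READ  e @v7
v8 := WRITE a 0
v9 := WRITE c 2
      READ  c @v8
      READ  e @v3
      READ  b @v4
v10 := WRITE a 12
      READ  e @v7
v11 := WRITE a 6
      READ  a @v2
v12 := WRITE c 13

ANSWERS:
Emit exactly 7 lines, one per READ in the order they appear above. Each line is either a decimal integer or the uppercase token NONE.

v1: WRITE d=10  (d history now [(1, 10)])
v2: WRITE d=4  (d history now [(1, 10), (2, 4)])
v3: WRITE b=8  (b history now [(3, 8)])
READ c @v1: history=[] -> no version <= 1 -> NONE
v4: WRITE d=2  (d history now [(1, 10), (2, 4), (4, 2)])
v5: WRITE b=13  (b history now [(3, 8), (5, 13)])
v6: WRITE c=6  (c history now [(6, 6)])
v7: WRITE b=7  (b history now [(3, 8), (5, 13), (7, 7)])
READ e @v7: history=[] -> no version <= 7 -> NONE
v8: WRITE a=0  (a history now [(8, 0)])
v9: WRITE c=2  (c history now [(6, 6), (9, 2)])
READ c @v8: history=[(6, 6), (9, 2)] -> pick v6 -> 6
READ e @v3: history=[] -> no version <= 3 -> NONE
READ b @v4: history=[(3, 8), (5, 13), (7, 7)] -> pick v3 -> 8
v10: WRITE a=12  (a history now [(8, 0), (10, 12)])
READ e @v7: history=[] -> no version <= 7 -> NONE
v11: WRITE a=6  (a history now [(8, 0), (10, 12), (11, 6)])
READ a @v2: history=[(8, 0), (10, 12), (11, 6)] -> no version <= 2 -> NONE
v12: WRITE c=13  (c history now [(6, 6), (9, 2), (12, 13)])

Answer: NONE
NONE
6
NONE
8
NONE
NONE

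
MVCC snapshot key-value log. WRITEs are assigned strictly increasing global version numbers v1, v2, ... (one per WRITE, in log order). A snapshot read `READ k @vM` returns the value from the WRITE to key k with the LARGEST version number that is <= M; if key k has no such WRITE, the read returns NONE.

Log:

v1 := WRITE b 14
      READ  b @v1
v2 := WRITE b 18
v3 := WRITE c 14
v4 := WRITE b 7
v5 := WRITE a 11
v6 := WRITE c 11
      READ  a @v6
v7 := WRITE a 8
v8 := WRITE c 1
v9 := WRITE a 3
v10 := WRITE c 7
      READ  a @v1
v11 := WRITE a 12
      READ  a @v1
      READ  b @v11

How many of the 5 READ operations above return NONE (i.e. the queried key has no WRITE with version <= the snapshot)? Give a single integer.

Answer: 2

Derivation:
v1: WRITE b=14  (b history now [(1, 14)])
READ b @v1: history=[(1, 14)] -> pick v1 -> 14
v2: WRITE b=18  (b history now [(1, 14), (2, 18)])
v3: WRITE c=14  (c history now [(3, 14)])
v4: WRITE b=7  (b history now [(1, 14), (2, 18), (4, 7)])
v5: WRITE a=11  (a history now [(5, 11)])
v6: WRITE c=11  (c history now [(3, 14), (6, 11)])
READ a @v6: history=[(5, 11)] -> pick v5 -> 11
v7: WRITE a=8  (a history now [(5, 11), (7, 8)])
v8: WRITE c=1  (c history now [(3, 14), (6, 11), (8, 1)])
v9: WRITE a=3  (a history now [(5, 11), (7, 8), (9, 3)])
v10: WRITE c=7  (c history now [(3, 14), (6, 11), (8, 1), (10, 7)])
READ a @v1: history=[(5, 11), (7, 8), (9, 3)] -> no version <= 1 -> NONE
v11: WRITE a=12  (a history now [(5, 11), (7, 8), (9, 3), (11, 12)])
READ a @v1: history=[(5, 11), (7, 8), (9, 3), (11, 12)] -> no version <= 1 -> NONE
READ b @v11: history=[(1, 14), (2, 18), (4, 7)] -> pick v4 -> 7
Read results in order: ['14', '11', 'NONE', 'NONE', '7']
NONE count = 2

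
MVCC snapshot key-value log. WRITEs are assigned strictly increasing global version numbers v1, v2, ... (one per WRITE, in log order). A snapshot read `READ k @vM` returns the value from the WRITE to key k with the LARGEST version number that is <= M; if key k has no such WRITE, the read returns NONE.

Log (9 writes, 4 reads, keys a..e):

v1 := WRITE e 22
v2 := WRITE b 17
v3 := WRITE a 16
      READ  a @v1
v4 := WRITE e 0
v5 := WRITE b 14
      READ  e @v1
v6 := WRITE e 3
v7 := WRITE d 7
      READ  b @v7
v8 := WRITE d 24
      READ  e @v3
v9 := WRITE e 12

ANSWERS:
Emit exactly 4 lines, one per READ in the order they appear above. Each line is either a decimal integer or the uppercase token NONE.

Answer: NONE
22
14
22

Derivation:
v1: WRITE e=22  (e history now [(1, 22)])
v2: WRITE b=17  (b history now [(2, 17)])
v3: WRITE a=16  (a history now [(3, 16)])
READ a @v1: history=[(3, 16)] -> no version <= 1 -> NONE
v4: WRITE e=0  (e history now [(1, 22), (4, 0)])
v5: WRITE b=14  (b history now [(2, 17), (5, 14)])
READ e @v1: history=[(1, 22), (4, 0)] -> pick v1 -> 22
v6: WRITE e=3  (e history now [(1, 22), (4, 0), (6, 3)])
v7: WRITE d=7  (d history now [(7, 7)])
READ b @v7: history=[(2, 17), (5, 14)] -> pick v5 -> 14
v8: WRITE d=24  (d history now [(7, 7), (8, 24)])
READ e @v3: history=[(1, 22), (4, 0), (6, 3)] -> pick v1 -> 22
v9: WRITE e=12  (e history now [(1, 22), (4, 0), (6, 3), (9, 12)])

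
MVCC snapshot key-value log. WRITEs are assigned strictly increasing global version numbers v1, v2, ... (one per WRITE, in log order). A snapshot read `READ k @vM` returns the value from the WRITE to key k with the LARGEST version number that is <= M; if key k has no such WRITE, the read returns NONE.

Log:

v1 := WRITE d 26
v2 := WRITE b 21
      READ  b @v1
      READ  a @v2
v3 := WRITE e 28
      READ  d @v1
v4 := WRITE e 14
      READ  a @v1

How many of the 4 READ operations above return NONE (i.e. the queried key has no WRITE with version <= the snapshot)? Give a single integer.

Answer: 3

Derivation:
v1: WRITE d=26  (d history now [(1, 26)])
v2: WRITE b=21  (b history now [(2, 21)])
READ b @v1: history=[(2, 21)] -> no version <= 1 -> NONE
READ a @v2: history=[] -> no version <= 2 -> NONE
v3: WRITE e=28  (e history now [(3, 28)])
READ d @v1: history=[(1, 26)] -> pick v1 -> 26
v4: WRITE e=14  (e history now [(3, 28), (4, 14)])
READ a @v1: history=[] -> no version <= 1 -> NONE
Read results in order: ['NONE', 'NONE', '26', 'NONE']
NONE count = 3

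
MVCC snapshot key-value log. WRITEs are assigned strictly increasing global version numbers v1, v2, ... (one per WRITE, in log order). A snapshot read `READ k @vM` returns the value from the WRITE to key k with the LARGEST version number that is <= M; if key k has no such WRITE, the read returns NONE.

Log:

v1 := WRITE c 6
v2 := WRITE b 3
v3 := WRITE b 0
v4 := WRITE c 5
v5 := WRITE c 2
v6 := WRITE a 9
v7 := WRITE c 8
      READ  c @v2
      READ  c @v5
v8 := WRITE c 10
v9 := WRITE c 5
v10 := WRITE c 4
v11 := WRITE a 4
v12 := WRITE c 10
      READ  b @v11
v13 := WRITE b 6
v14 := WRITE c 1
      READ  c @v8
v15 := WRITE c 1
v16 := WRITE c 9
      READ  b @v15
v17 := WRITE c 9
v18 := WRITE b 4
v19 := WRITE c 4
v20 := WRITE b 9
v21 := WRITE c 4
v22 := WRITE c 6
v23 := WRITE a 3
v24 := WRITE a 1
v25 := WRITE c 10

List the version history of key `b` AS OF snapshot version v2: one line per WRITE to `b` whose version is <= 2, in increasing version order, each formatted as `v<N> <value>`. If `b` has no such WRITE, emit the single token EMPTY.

Answer: v2 3

Derivation:
Scan writes for key=b with version <= 2:
  v1 WRITE c 6 -> skip
  v2 WRITE b 3 -> keep
  v3 WRITE b 0 -> drop (> snap)
  v4 WRITE c 5 -> skip
  v5 WRITE c 2 -> skip
  v6 WRITE a 9 -> skip
  v7 WRITE c 8 -> skip
  v8 WRITE c 10 -> skip
  v9 WRITE c 5 -> skip
  v10 WRITE c 4 -> skip
  v11 WRITE a 4 -> skip
  v12 WRITE c 10 -> skip
  v13 WRITE b 6 -> drop (> snap)
  v14 WRITE c 1 -> skip
  v15 WRITE c 1 -> skip
  v16 WRITE c 9 -> skip
  v17 WRITE c 9 -> skip
  v18 WRITE b 4 -> drop (> snap)
  v19 WRITE c 4 -> skip
  v20 WRITE b 9 -> drop (> snap)
  v21 WRITE c 4 -> skip
  v22 WRITE c 6 -> skip
  v23 WRITE a 3 -> skip
  v24 WRITE a 1 -> skip
  v25 WRITE c 10 -> skip
Collected: [(2, 3)]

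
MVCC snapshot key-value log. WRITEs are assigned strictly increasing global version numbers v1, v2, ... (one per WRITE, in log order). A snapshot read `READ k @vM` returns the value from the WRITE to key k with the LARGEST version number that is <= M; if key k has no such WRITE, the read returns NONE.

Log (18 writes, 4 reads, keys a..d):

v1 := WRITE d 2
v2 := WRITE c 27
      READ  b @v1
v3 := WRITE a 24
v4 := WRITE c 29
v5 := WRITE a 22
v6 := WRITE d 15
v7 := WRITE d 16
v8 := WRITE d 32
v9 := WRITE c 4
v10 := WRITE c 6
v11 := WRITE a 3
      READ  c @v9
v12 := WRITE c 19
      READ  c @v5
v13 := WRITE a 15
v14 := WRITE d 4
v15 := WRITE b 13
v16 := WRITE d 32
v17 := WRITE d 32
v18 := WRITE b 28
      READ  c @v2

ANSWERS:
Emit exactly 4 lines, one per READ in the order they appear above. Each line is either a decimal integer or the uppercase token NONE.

Answer: NONE
4
29
27

Derivation:
v1: WRITE d=2  (d history now [(1, 2)])
v2: WRITE c=27  (c history now [(2, 27)])
READ b @v1: history=[] -> no version <= 1 -> NONE
v3: WRITE a=24  (a history now [(3, 24)])
v4: WRITE c=29  (c history now [(2, 27), (4, 29)])
v5: WRITE a=22  (a history now [(3, 24), (5, 22)])
v6: WRITE d=15  (d history now [(1, 2), (6, 15)])
v7: WRITE d=16  (d history now [(1, 2), (6, 15), (7, 16)])
v8: WRITE d=32  (d history now [(1, 2), (6, 15), (7, 16), (8, 32)])
v9: WRITE c=4  (c history now [(2, 27), (4, 29), (9, 4)])
v10: WRITE c=6  (c history now [(2, 27), (4, 29), (9, 4), (10, 6)])
v11: WRITE a=3  (a history now [(3, 24), (5, 22), (11, 3)])
READ c @v9: history=[(2, 27), (4, 29), (9, 4), (10, 6)] -> pick v9 -> 4
v12: WRITE c=19  (c history now [(2, 27), (4, 29), (9, 4), (10, 6), (12, 19)])
READ c @v5: history=[(2, 27), (4, 29), (9, 4), (10, 6), (12, 19)] -> pick v4 -> 29
v13: WRITE a=15  (a history now [(3, 24), (5, 22), (11, 3), (13, 15)])
v14: WRITE d=4  (d history now [(1, 2), (6, 15), (7, 16), (8, 32), (14, 4)])
v15: WRITE b=13  (b history now [(15, 13)])
v16: WRITE d=32  (d history now [(1, 2), (6, 15), (7, 16), (8, 32), (14, 4), (16, 32)])
v17: WRITE d=32  (d history now [(1, 2), (6, 15), (7, 16), (8, 32), (14, 4), (16, 32), (17, 32)])
v18: WRITE b=28  (b history now [(15, 13), (18, 28)])
READ c @v2: history=[(2, 27), (4, 29), (9, 4), (10, 6), (12, 19)] -> pick v2 -> 27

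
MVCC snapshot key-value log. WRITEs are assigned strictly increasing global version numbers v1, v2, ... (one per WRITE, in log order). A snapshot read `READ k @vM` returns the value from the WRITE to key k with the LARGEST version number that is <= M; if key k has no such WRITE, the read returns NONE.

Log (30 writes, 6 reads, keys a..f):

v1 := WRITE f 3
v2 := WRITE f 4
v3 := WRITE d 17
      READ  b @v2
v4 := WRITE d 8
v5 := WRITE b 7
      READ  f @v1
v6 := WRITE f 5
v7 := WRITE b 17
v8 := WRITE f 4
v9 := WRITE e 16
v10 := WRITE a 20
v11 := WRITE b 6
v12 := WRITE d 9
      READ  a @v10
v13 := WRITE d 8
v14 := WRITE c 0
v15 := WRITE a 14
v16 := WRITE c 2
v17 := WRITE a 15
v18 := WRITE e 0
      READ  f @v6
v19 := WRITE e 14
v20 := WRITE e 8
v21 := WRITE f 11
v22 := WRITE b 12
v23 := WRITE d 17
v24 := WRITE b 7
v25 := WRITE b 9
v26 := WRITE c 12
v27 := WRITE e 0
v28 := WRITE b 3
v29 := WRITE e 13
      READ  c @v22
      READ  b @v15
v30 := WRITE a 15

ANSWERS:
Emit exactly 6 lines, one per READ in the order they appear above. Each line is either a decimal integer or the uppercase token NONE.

v1: WRITE f=3  (f history now [(1, 3)])
v2: WRITE f=4  (f history now [(1, 3), (2, 4)])
v3: WRITE d=17  (d history now [(3, 17)])
READ b @v2: history=[] -> no version <= 2 -> NONE
v4: WRITE d=8  (d history now [(3, 17), (4, 8)])
v5: WRITE b=7  (b history now [(5, 7)])
READ f @v1: history=[(1, 3), (2, 4)] -> pick v1 -> 3
v6: WRITE f=5  (f history now [(1, 3), (2, 4), (6, 5)])
v7: WRITE b=17  (b history now [(5, 7), (7, 17)])
v8: WRITE f=4  (f history now [(1, 3), (2, 4), (6, 5), (8, 4)])
v9: WRITE e=16  (e history now [(9, 16)])
v10: WRITE a=20  (a history now [(10, 20)])
v11: WRITE b=6  (b history now [(5, 7), (7, 17), (11, 6)])
v12: WRITE d=9  (d history now [(3, 17), (4, 8), (12, 9)])
READ a @v10: history=[(10, 20)] -> pick v10 -> 20
v13: WRITE d=8  (d history now [(3, 17), (4, 8), (12, 9), (13, 8)])
v14: WRITE c=0  (c history now [(14, 0)])
v15: WRITE a=14  (a history now [(10, 20), (15, 14)])
v16: WRITE c=2  (c history now [(14, 0), (16, 2)])
v17: WRITE a=15  (a history now [(10, 20), (15, 14), (17, 15)])
v18: WRITE e=0  (e history now [(9, 16), (18, 0)])
READ f @v6: history=[(1, 3), (2, 4), (6, 5), (8, 4)] -> pick v6 -> 5
v19: WRITE e=14  (e history now [(9, 16), (18, 0), (19, 14)])
v20: WRITE e=8  (e history now [(9, 16), (18, 0), (19, 14), (20, 8)])
v21: WRITE f=11  (f history now [(1, 3), (2, 4), (6, 5), (8, 4), (21, 11)])
v22: WRITE b=12  (b history now [(5, 7), (7, 17), (11, 6), (22, 12)])
v23: WRITE d=17  (d history now [(3, 17), (4, 8), (12, 9), (13, 8), (23, 17)])
v24: WRITE b=7  (b history now [(5, 7), (7, 17), (11, 6), (22, 12), (24, 7)])
v25: WRITE b=9  (b history now [(5, 7), (7, 17), (11, 6), (22, 12), (24, 7), (25, 9)])
v26: WRITE c=12  (c history now [(14, 0), (16, 2), (26, 12)])
v27: WRITE e=0  (e history now [(9, 16), (18, 0), (19, 14), (20, 8), (27, 0)])
v28: WRITE b=3  (b history now [(5, 7), (7, 17), (11, 6), (22, 12), (24, 7), (25, 9), (28, 3)])
v29: WRITE e=13  (e history now [(9, 16), (18, 0), (19, 14), (20, 8), (27, 0), (29, 13)])
READ c @v22: history=[(14, 0), (16, 2), (26, 12)] -> pick v16 -> 2
READ b @v15: history=[(5, 7), (7, 17), (11, 6), (22, 12), (24, 7), (25, 9), (28, 3)] -> pick v11 -> 6
v30: WRITE a=15  (a history now [(10, 20), (15, 14), (17, 15), (30, 15)])

Answer: NONE
3
20
5
2
6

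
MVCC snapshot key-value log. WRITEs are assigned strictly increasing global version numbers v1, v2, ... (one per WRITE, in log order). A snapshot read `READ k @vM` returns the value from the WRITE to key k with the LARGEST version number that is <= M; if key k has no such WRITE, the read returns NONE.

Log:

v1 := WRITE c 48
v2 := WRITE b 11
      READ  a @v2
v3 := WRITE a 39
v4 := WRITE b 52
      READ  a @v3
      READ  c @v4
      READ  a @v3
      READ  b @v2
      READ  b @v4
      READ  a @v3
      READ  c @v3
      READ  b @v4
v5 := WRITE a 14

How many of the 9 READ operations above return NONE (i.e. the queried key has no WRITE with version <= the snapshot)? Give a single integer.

v1: WRITE c=48  (c history now [(1, 48)])
v2: WRITE b=11  (b history now [(2, 11)])
READ a @v2: history=[] -> no version <= 2 -> NONE
v3: WRITE a=39  (a history now [(3, 39)])
v4: WRITE b=52  (b history now [(2, 11), (4, 52)])
READ a @v3: history=[(3, 39)] -> pick v3 -> 39
READ c @v4: history=[(1, 48)] -> pick v1 -> 48
READ a @v3: history=[(3, 39)] -> pick v3 -> 39
READ b @v2: history=[(2, 11), (4, 52)] -> pick v2 -> 11
READ b @v4: history=[(2, 11), (4, 52)] -> pick v4 -> 52
READ a @v3: history=[(3, 39)] -> pick v3 -> 39
READ c @v3: history=[(1, 48)] -> pick v1 -> 48
READ b @v4: history=[(2, 11), (4, 52)] -> pick v4 -> 52
v5: WRITE a=14  (a history now [(3, 39), (5, 14)])
Read results in order: ['NONE', '39', '48', '39', '11', '52', '39', '48', '52']
NONE count = 1

Answer: 1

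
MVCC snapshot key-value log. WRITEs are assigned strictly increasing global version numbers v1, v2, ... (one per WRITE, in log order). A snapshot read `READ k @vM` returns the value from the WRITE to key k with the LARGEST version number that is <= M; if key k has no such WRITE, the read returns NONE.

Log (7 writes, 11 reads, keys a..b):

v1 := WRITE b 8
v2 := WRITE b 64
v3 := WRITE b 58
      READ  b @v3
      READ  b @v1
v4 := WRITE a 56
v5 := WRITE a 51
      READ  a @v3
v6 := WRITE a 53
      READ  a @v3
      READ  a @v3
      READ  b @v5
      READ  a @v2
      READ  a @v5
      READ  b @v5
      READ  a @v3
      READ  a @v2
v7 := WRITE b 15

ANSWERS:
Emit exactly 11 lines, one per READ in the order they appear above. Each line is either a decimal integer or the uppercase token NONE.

v1: WRITE b=8  (b history now [(1, 8)])
v2: WRITE b=64  (b history now [(1, 8), (2, 64)])
v3: WRITE b=58  (b history now [(1, 8), (2, 64), (3, 58)])
READ b @v3: history=[(1, 8), (2, 64), (3, 58)] -> pick v3 -> 58
READ b @v1: history=[(1, 8), (2, 64), (3, 58)] -> pick v1 -> 8
v4: WRITE a=56  (a history now [(4, 56)])
v5: WRITE a=51  (a history now [(4, 56), (5, 51)])
READ a @v3: history=[(4, 56), (5, 51)] -> no version <= 3 -> NONE
v6: WRITE a=53  (a history now [(4, 56), (5, 51), (6, 53)])
READ a @v3: history=[(4, 56), (5, 51), (6, 53)] -> no version <= 3 -> NONE
READ a @v3: history=[(4, 56), (5, 51), (6, 53)] -> no version <= 3 -> NONE
READ b @v5: history=[(1, 8), (2, 64), (3, 58)] -> pick v3 -> 58
READ a @v2: history=[(4, 56), (5, 51), (6, 53)] -> no version <= 2 -> NONE
READ a @v5: history=[(4, 56), (5, 51), (6, 53)] -> pick v5 -> 51
READ b @v5: history=[(1, 8), (2, 64), (3, 58)] -> pick v3 -> 58
READ a @v3: history=[(4, 56), (5, 51), (6, 53)] -> no version <= 3 -> NONE
READ a @v2: history=[(4, 56), (5, 51), (6, 53)] -> no version <= 2 -> NONE
v7: WRITE b=15  (b history now [(1, 8), (2, 64), (3, 58), (7, 15)])

Answer: 58
8
NONE
NONE
NONE
58
NONE
51
58
NONE
NONE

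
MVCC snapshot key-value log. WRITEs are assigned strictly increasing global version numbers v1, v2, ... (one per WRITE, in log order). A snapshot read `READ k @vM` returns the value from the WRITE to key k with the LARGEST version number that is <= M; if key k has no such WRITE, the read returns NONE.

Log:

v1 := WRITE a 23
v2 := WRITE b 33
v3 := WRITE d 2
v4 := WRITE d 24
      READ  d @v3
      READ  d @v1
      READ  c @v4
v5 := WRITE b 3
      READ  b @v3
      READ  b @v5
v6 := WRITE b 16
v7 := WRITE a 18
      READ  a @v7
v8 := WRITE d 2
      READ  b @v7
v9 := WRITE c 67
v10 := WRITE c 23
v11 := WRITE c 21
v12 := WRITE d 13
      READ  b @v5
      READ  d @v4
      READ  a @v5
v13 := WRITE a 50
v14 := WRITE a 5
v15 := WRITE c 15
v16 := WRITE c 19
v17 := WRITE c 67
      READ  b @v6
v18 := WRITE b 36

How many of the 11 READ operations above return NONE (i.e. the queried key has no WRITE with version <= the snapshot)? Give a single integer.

Answer: 2

Derivation:
v1: WRITE a=23  (a history now [(1, 23)])
v2: WRITE b=33  (b history now [(2, 33)])
v3: WRITE d=2  (d history now [(3, 2)])
v4: WRITE d=24  (d history now [(3, 2), (4, 24)])
READ d @v3: history=[(3, 2), (4, 24)] -> pick v3 -> 2
READ d @v1: history=[(3, 2), (4, 24)] -> no version <= 1 -> NONE
READ c @v4: history=[] -> no version <= 4 -> NONE
v5: WRITE b=3  (b history now [(2, 33), (5, 3)])
READ b @v3: history=[(2, 33), (5, 3)] -> pick v2 -> 33
READ b @v5: history=[(2, 33), (5, 3)] -> pick v5 -> 3
v6: WRITE b=16  (b history now [(2, 33), (5, 3), (6, 16)])
v7: WRITE a=18  (a history now [(1, 23), (7, 18)])
READ a @v7: history=[(1, 23), (7, 18)] -> pick v7 -> 18
v8: WRITE d=2  (d history now [(3, 2), (4, 24), (8, 2)])
READ b @v7: history=[(2, 33), (5, 3), (6, 16)] -> pick v6 -> 16
v9: WRITE c=67  (c history now [(9, 67)])
v10: WRITE c=23  (c history now [(9, 67), (10, 23)])
v11: WRITE c=21  (c history now [(9, 67), (10, 23), (11, 21)])
v12: WRITE d=13  (d history now [(3, 2), (4, 24), (8, 2), (12, 13)])
READ b @v5: history=[(2, 33), (5, 3), (6, 16)] -> pick v5 -> 3
READ d @v4: history=[(3, 2), (4, 24), (8, 2), (12, 13)] -> pick v4 -> 24
READ a @v5: history=[(1, 23), (7, 18)] -> pick v1 -> 23
v13: WRITE a=50  (a history now [(1, 23), (7, 18), (13, 50)])
v14: WRITE a=5  (a history now [(1, 23), (7, 18), (13, 50), (14, 5)])
v15: WRITE c=15  (c history now [(9, 67), (10, 23), (11, 21), (15, 15)])
v16: WRITE c=19  (c history now [(9, 67), (10, 23), (11, 21), (15, 15), (16, 19)])
v17: WRITE c=67  (c history now [(9, 67), (10, 23), (11, 21), (15, 15), (16, 19), (17, 67)])
READ b @v6: history=[(2, 33), (5, 3), (6, 16)] -> pick v6 -> 16
v18: WRITE b=36  (b history now [(2, 33), (5, 3), (6, 16), (18, 36)])
Read results in order: ['2', 'NONE', 'NONE', '33', '3', '18', '16', '3', '24', '23', '16']
NONE count = 2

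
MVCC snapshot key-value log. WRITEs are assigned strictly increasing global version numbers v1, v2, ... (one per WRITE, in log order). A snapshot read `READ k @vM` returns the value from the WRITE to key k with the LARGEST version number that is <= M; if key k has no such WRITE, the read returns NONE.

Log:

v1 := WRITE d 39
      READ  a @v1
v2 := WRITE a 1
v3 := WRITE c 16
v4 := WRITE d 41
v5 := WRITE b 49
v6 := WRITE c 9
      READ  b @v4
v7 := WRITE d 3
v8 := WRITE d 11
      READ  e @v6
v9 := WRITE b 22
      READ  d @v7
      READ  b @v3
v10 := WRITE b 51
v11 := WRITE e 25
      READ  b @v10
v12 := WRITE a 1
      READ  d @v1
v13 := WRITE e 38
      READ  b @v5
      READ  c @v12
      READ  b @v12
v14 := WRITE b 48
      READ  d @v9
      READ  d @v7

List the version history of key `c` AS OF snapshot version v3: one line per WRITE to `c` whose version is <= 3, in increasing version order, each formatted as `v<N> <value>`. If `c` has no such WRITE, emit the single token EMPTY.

Scan writes for key=c with version <= 3:
  v1 WRITE d 39 -> skip
  v2 WRITE a 1 -> skip
  v3 WRITE c 16 -> keep
  v4 WRITE d 41 -> skip
  v5 WRITE b 49 -> skip
  v6 WRITE c 9 -> drop (> snap)
  v7 WRITE d 3 -> skip
  v8 WRITE d 11 -> skip
  v9 WRITE b 22 -> skip
  v10 WRITE b 51 -> skip
  v11 WRITE e 25 -> skip
  v12 WRITE a 1 -> skip
  v13 WRITE e 38 -> skip
  v14 WRITE b 48 -> skip
Collected: [(3, 16)]

Answer: v3 16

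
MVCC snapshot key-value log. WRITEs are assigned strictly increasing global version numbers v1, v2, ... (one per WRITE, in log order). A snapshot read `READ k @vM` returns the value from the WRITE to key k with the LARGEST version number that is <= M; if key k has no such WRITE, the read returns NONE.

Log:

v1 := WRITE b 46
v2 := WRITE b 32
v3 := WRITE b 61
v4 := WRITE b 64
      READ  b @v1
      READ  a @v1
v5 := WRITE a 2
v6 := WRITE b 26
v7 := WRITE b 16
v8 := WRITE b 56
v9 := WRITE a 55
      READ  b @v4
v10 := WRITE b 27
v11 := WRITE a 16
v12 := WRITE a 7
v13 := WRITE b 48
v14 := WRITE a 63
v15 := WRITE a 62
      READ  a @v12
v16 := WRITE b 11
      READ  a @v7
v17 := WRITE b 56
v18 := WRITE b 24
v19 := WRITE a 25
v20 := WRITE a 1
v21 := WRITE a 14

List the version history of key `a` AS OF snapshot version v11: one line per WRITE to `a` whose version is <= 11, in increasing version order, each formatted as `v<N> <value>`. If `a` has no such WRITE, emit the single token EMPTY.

Answer: v5 2
v9 55
v11 16

Derivation:
Scan writes for key=a with version <= 11:
  v1 WRITE b 46 -> skip
  v2 WRITE b 32 -> skip
  v3 WRITE b 61 -> skip
  v4 WRITE b 64 -> skip
  v5 WRITE a 2 -> keep
  v6 WRITE b 26 -> skip
  v7 WRITE b 16 -> skip
  v8 WRITE b 56 -> skip
  v9 WRITE a 55 -> keep
  v10 WRITE b 27 -> skip
  v11 WRITE a 16 -> keep
  v12 WRITE a 7 -> drop (> snap)
  v13 WRITE b 48 -> skip
  v14 WRITE a 63 -> drop (> snap)
  v15 WRITE a 62 -> drop (> snap)
  v16 WRITE b 11 -> skip
  v17 WRITE b 56 -> skip
  v18 WRITE b 24 -> skip
  v19 WRITE a 25 -> drop (> snap)
  v20 WRITE a 1 -> drop (> snap)
  v21 WRITE a 14 -> drop (> snap)
Collected: [(5, 2), (9, 55), (11, 16)]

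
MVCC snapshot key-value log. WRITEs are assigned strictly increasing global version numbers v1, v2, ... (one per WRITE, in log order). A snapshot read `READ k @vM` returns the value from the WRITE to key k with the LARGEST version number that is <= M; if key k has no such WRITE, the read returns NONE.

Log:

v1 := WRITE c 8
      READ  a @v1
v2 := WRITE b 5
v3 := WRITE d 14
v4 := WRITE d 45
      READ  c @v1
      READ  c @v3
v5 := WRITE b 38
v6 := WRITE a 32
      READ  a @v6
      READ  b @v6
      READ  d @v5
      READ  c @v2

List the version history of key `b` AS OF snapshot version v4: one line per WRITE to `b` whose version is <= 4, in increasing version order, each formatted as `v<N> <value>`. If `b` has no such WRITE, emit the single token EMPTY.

Answer: v2 5

Derivation:
Scan writes for key=b with version <= 4:
  v1 WRITE c 8 -> skip
  v2 WRITE b 5 -> keep
  v3 WRITE d 14 -> skip
  v4 WRITE d 45 -> skip
  v5 WRITE b 38 -> drop (> snap)
  v6 WRITE a 32 -> skip
Collected: [(2, 5)]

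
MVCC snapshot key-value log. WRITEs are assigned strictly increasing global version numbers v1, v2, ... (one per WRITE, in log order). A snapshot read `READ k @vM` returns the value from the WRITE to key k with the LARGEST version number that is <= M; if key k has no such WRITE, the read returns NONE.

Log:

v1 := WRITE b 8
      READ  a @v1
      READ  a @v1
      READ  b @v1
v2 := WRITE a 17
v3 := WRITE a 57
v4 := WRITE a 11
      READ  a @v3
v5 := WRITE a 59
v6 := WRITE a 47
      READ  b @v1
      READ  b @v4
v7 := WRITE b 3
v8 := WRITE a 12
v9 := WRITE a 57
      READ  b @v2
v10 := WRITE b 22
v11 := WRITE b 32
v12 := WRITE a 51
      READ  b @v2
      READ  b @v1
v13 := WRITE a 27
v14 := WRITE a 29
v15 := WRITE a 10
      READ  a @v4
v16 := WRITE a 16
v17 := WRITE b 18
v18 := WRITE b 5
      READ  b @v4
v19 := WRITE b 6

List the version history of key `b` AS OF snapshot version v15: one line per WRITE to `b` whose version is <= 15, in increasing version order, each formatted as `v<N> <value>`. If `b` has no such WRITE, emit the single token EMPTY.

Scan writes for key=b with version <= 15:
  v1 WRITE b 8 -> keep
  v2 WRITE a 17 -> skip
  v3 WRITE a 57 -> skip
  v4 WRITE a 11 -> skip
  v5 WRITE a 59 -> skip
  v6 WRITE a 47 -> skip
  v7 WRITE b 3 -> keep
  v8 WRITE a 12 -> skip
  v9 WRITE a 57 -> skip
  v10 WRITE b 22 -> keep
  v11 WRITE b 32 -> keep
  v12 WRITE a 51 -> skip
  v13 WRITE a 27 -> skip
  v14 WRITE a 29 -> skip
  v15 WRITE a 10 -> skip
  v16 WRITE a 16 -> skip
  v17 WRITE b 18 -> drop (> snap)
  v18 WRITE b 5 -> drop (> snap)
  v19 WRITE b 6 -> drop (> snap)
Collected: [(1, 8), (7, 3), (10, 22), (11, 32)]

Answer: v1 8
v7 3
v10 22
v11 32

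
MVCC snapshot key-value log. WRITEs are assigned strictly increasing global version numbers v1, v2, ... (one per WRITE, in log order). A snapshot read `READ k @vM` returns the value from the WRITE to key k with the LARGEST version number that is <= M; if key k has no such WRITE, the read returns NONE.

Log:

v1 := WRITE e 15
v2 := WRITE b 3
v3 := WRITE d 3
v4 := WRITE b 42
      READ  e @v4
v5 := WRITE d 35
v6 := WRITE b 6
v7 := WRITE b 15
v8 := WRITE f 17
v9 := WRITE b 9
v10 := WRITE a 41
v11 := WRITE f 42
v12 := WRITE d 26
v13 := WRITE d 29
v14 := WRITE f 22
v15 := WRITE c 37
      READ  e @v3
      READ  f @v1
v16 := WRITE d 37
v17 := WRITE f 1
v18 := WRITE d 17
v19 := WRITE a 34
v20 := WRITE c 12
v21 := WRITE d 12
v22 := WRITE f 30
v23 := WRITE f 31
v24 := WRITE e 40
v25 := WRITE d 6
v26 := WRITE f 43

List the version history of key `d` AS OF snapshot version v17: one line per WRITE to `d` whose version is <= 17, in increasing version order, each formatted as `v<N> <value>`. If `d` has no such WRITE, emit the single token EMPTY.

Answer: v3 3
v5 35
v12 26
v13 29
v16 37

Derivation:
Scan writes for key=d with version <= 17:
  v1 WRITE e 15 -> skip
  v2 WRITE b 3 -> skip
  v3 WRITE d 3 -> keep
  v4 WRITE b 42 -> skip
  v5 WRITE d 35 -> keep
  v6 WRITE b 6 -> skip
  v7 WRITE b 15 -> skip
  v8 WRITE f 17 -> skip
  v9 WRITE b 9 -> skip
  v10 WRITE a 41 -> skip
  v11 WRITE f 42 -> skip
  v12 WRITE d 26 -> keep
  v13 WRITE d 29 -> keep
  v14 WRITE f 22 -> skip
  v15 WRITE c 37 -> skip
  v16 WRITE d 37 -> keep
  v17 WRITE f 1 -> skip
  v18 WRITE d 17 -> drop (> snap)
  v19 WRITE a 34 -> skip
  v20 WRITE c 12 -> skip
  v21 WRITE d 12 -> drop (> snap)
  v22 WRITE f 30 -> skip
  v23 WRITE f 31 -> skip
  v24 WRITE e 40 -> skip
  v25 WRITE d 6 -> drop (> snap)
  v26 WRITE f 43 -> skip
Collected: [(3, 3), (5, 35), (12, 26), (13, 29), (16, 37)]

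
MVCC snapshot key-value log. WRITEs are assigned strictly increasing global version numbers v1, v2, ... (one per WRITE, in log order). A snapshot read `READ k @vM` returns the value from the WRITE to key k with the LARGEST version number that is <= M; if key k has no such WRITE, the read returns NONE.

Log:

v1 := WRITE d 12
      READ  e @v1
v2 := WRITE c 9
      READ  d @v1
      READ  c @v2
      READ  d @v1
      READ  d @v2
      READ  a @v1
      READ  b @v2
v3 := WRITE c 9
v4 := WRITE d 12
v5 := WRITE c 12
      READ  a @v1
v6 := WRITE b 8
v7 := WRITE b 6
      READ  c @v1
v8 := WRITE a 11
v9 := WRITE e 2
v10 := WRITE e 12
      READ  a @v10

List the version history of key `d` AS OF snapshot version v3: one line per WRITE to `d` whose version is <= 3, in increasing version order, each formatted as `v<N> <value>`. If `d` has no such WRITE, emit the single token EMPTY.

Answer: v1 12

Derivation:
Scan writes for key=d with version <= 3:
  v1 WRITE d 12 -> keep
  v2 WRITE c 9 -> skip
  v3 WRITE c 9 -> skip
  v4 WRITE d 12 -> drop (> snap)
  v5 WRITE c 12 -> skip
  v6 WRITE b 8 -> skip
  v7 WRITE b 6 -> skip
  v8 WRITE a 11 -> skip
  v9 WRITE e 2 -> skip
  v10 WRITE e 12 -> skip
Collected: [(1, 12)]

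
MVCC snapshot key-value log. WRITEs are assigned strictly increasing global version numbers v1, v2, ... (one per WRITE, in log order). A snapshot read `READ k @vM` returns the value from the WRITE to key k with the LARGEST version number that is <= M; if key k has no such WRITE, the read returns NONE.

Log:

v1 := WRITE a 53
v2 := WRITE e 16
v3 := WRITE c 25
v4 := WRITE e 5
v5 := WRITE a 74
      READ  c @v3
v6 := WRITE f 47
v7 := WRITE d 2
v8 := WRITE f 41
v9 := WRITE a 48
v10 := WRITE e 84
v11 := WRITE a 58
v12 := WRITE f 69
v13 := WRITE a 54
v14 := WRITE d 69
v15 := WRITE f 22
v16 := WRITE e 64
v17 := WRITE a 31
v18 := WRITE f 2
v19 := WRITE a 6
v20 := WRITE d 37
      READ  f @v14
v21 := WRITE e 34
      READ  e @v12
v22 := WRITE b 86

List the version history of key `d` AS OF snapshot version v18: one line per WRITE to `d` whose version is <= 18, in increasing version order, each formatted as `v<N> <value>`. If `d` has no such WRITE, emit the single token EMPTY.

Answer: v7 2
v14 69

Derivation:
Scan writes for key=d with version <= 18:
  v1 WRITE a 53 -> skip
  v2 WRITE e 16 -> skip
  v3 WRITE c 25 -> skip
  v4 WRITE e 5 -> skip
  v5 WRITE a 74 -> skip
  v6 WRITE f 47 -> skip
  v7 WRITE d 2 -> keep
  v8 WRITE f 41 -> skip
  v9 WRITE a 48 -> skip
  v10 WRITE e 84 -> skip
  v11 WRITE a 58 -> skip
  v12 WRITE f 69 -> skip
  v13 WRITE a 54 -> skip
  v14 WRITE d 69 -> keep
  v15 WRITE f 22 -> skip
  v16 WRITE e 64 -> skip
  v17 WRITE a 31 -> skip
  v18 WRITE f 2 -> skip
  v19 WRITE a 6 -> skip
  v20 WRITE d 37 -> drop (> snap)
  v21 WRITE e 34 -> skip
  v22 WRITE b 86 -> skip
Collected: [(7, 2), (14, 69)]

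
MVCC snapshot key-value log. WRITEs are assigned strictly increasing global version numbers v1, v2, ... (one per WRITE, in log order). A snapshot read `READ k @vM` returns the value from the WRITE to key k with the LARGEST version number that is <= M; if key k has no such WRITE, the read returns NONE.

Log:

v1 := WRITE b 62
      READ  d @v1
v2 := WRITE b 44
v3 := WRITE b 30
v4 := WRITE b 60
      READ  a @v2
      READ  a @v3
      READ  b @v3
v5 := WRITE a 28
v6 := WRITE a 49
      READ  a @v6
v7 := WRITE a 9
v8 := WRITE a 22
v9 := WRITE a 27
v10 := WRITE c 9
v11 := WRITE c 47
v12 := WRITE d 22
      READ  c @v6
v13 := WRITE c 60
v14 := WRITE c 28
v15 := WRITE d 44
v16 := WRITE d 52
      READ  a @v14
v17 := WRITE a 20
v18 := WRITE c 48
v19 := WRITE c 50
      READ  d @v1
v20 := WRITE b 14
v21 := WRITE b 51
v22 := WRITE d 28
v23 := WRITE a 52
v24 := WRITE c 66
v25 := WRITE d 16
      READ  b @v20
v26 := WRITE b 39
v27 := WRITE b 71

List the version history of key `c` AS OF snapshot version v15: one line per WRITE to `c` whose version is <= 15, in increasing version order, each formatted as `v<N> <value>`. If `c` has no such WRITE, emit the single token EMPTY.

Scan writes for key=c with version <= 15:
  v1 WRITE b 62 -> skip
  v2 WRITE b 44 -> skip
  v3 WRITE b 30 -> skip
  v4 WRITE b 60 -> skip
  v5 WRITE a 28 -> skip
  v6 WRITE a 49 -> skip
  v7 WRITE a 9 -> skip
  v8 WRITE a 22 -> skip
  v9 WRITE a 27 -> skip
  v10 WRITE c 9 -> keep
  v11 WRITE c 47 -> keep
  v12 WRITE d 22 -> skip
  v13 WRITE c 60 -> keep
  v14 WRITE c 28 -> keep
  v15 WRITE d 44 -> skip
  v16 WRITE d 52 -> skip
  v17 WRITE a 20 -> skip
  v18 WRITE c 48 -> drop (> snap)
  v19 WRITE c 50 -> drop (> snap)
  v20 WRITE b 14 -> skip
  v21 WRITE b 51 -> skip
  v22 WRITE d 28 -> skip
  v23 WRITE a 52 -> skip
  v24 WRITE c 66 -> drop (> snap)
  v25 WRITE d 16 -> skip
  v26 WRITE b 39 -> skip
  v27 WRITE b 71 -> skip
Collected: [(10, 9), (11, 47), (13, 60), (14, 28)]

Answer: v10 9
v11 47
v13 60
v14 28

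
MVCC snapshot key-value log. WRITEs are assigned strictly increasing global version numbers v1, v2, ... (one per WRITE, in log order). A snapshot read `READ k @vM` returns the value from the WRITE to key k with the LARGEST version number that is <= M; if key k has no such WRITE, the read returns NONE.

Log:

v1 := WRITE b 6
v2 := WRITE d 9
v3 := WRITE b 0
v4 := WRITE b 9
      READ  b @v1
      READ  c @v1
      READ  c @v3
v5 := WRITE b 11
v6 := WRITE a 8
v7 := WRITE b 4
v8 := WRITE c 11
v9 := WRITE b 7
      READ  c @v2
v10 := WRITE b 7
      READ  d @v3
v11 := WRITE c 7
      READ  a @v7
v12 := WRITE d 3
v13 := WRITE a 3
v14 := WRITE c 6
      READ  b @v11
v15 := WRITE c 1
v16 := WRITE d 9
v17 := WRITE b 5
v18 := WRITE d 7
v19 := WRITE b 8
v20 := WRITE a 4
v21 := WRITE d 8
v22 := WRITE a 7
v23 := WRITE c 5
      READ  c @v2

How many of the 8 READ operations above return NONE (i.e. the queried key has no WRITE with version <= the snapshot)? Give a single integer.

Answer: 4

Derivation:
v1: WRITE b=6  (b history now [(1, 6)])
v2: WRITE d=9  (d history now [(2, 9)])
v3: WRITE b=0  (b history now [(1, 6), (3, 0)])
v4: WRITE b=9  (b history now [(1, 6), (3, 0), (4, 9)])
READ b @v1: history=[(1, 6), (3, 0), (4, 9)] -> pick v1 -> 6
READ c @v1: history=[] -> no version <= 1 -> NONE
READ c @v3: history=[] -> no version <= 3 -> NONE
v5: WRITE b=11  (b history now [(1, 6), (3, 0), (4, 9), (5, 11)])
v6: WRITE a=8  (a history now [(6, 8)])
v7: WRITE b=4  (b history now [(1, 6), (3, 0), (4, 9), (5, 11), (7, 4)])
v8: WRITE c=11  (c history now [(8, 11)])
v9: WRITE b=7  (b history now [(1, 6), (3, 0), (4, 9), (5, 11), (7, 4), (9, 7)])
READ c @v2: history=[(8, 11)] -> no version <= 2 -> NONE
v10: WRITE b=7  (b history now [(1, 6), (3, 0), (4, 9), (5, 11), (7, 4), (9, 7), (10, 7)])
READ d @v3: history=[(2, 9)] -> pick v2 -> 9
v11: WRITE c=7  (c history now [(8, 11), (11, 7)])
READ a @v7: history=[(6, 8)] -> pick v6 -> 8
v12: WRITE d=3  (d history now [(2, 9), (12, 3)])
v13: WRITE a=3  (a history now [(6, 8), (13, 3)])
v14: WRITE c=6  (c history now [(8, 11), (11, 7), (14, 6)])
READ b @v11: history=[(1, 6), (3, 0), (4, 9), (5, 11), (7, 4), (9, 7), (10, 7)] -> pick v10 -> 7
v15: WRITE c=1  (c history now [(8, 11), (11, 7), (14, 6), (15, 1)])
v16: WRITE d=9  (d history now [(2, 9), (12, 3), (16, 9)])
v17: WRITE b=5  (b history now [(1, 6), (3, 0), (4, 9), (5, 11), (7, 4), (9, 7), (10, 7), (17, 5)])
v18: WRITE d=7  (d history now [(2, 9), (12, 3), (16, 9), (18, 7)])
v19: WRITE b=8  (b history now [(1, 6), (3, 0), (4, 9), (5, 11), (7, 4), (9, 7), (10, 7), (17, 5), (19, 8)])
v20: WRITE a=4  (a history now [(6, 8), (13, 3), (20, 4)])
v21: WRITE d=8  (d history now [(2, 9), (12, 3), (16, 9), (18, 7), (21, 8)])
v22: WRITE a=7  (a history now [(6, 8), (13, 3), (20, 4), (22, 7)])
v23: WRITE c=5  (c history now [(8, 11), (11, 7), (14, 6), (15, 1), (23, 5)])
READ c @v2: history=[(8, 11), (11, 7), (14, 6), (15, 1), (23, 5)] -> no version <= 2 -> NONE
Read results in order: ['6', 'NONE', 'NONE', 'NONE', '9', '8', '7', 'NONE']
NONE count = 4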